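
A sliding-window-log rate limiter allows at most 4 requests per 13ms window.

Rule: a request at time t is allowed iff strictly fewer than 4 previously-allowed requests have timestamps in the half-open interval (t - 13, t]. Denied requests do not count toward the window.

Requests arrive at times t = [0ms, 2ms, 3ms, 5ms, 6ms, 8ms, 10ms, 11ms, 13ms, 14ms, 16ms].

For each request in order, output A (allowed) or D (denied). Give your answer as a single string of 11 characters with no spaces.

Tracking allowed requests in the window:
  req#1 t=0ms: ALLOW
  req#2 t=2ms: ALLOW
  req#3 t=3ms: ALLOW
  req#4 t=5ms: ALLOW
  req#5 t=6ms: DENY
  req#6 t=8ms: DENY
  req#7 t=10ms: DENY
  req#8 t=11ms: DENY
  req#9 t=13ms: ALLOW
  req#10 t=14ms: DENY
  req#11 t=16ms: ALLOW

Answer: AAAADDDDADA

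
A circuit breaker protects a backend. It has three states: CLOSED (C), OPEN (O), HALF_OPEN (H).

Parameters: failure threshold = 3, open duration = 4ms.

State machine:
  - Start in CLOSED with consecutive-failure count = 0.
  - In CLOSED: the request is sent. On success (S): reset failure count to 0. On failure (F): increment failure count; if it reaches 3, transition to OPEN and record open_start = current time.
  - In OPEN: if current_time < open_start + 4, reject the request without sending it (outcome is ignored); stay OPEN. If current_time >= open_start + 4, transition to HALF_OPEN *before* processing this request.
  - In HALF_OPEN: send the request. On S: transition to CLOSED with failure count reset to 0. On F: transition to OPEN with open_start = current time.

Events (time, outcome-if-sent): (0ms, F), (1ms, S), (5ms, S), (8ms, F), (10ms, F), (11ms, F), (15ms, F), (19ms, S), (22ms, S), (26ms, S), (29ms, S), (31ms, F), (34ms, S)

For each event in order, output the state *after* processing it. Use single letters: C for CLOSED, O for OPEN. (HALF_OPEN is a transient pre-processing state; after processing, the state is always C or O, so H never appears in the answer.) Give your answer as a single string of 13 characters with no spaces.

State after each event:
  event#1 t=0ms outcome=F: state=CLOSED
  event#2 t=1ms outcome=S: state=CLOSED
  event#3 t=5ms outcome=S: state=CLOSED
  event#4 t=8ms outcome=F: state=CLOSED
  event#5 t=10ms outcome=F: state=CLOSED
  event#6 t=11ms outcome=F: state=OPEN
  event#7 t=15ms outcome=F: state=OPEN
  event#8 t=19ms outcome=S: state=CLOSED
  event#9 t=22ms outcome=S: state=CLOSED
  event#10 t=26ms outcome=S: state=CLOSED
  event#11 t=29ms outcome=S: state=CLOSED
  event#12 t=31ms outcome=F: state=CLOSED
  event#13 t=34ms outcome=S: state=CLOSED

Answer: CCCCCOOCCCCCC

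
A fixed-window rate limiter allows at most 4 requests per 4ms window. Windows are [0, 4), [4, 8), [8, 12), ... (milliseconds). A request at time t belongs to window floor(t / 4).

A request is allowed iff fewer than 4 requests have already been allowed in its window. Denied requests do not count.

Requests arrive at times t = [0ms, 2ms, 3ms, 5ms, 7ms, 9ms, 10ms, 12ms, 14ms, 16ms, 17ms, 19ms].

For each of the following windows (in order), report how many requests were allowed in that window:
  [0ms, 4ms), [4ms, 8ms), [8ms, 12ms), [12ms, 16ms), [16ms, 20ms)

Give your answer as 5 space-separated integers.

Answer: 3 2 2 2 3

Derivation:
Processing requests:
  req#1 t=0ms (window 0): ALLOW
  req#2 t=2ms (window 0): ALLOW
  req#3 t=3ms (window 0): ALLOW
  req#4 t=5ms (window 1): ALLOW
  req#5 t=7ms (window 1): ALLOW
  req#6 t=9ms (window 2): ALLOW
  req#7 t=10ms (window 2): ALLOW
  req#8 t=12ms (window 3): ALLOW
  req#9 t=14ms (window 3): ALLOW
  req#10 t=16ms (window 4): ALLOW
  req#11 t=17ms (window 4): ALLOW
  req#12 t=19ms (window 4): ALLOW

Allowed counts by window: 3 2 2 2 3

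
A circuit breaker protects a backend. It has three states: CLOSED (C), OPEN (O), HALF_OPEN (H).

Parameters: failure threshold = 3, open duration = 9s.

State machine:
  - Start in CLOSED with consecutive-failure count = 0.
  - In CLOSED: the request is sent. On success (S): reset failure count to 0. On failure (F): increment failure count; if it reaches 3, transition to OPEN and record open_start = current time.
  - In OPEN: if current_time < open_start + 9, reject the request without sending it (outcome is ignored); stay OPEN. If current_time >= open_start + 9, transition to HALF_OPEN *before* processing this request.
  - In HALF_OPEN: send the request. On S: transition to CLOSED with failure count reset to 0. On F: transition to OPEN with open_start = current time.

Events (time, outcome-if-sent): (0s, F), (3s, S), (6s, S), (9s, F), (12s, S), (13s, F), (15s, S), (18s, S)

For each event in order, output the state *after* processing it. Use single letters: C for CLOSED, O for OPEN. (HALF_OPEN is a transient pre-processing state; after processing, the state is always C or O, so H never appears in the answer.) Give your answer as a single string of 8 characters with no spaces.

Answer: CCCCCCCC

Derivation:
State after each event:
  event#1 t=0s outcome=F: state=CLOSED
  event#2 t=3s outcome=S: state=CLOSED
  event#3 t=6s outcome=S: state=CLOSED
  event#4 t=9s outcome=F: state=CLOSED
  event#5 t=12s outcome=S: state=CLOSED
  event#6 t=13s outcome=F: state=CLOSED
  event#7 t=15s outcome=S: state=CLOSED
  event#8 t=18s outcome=S: state=CLOSED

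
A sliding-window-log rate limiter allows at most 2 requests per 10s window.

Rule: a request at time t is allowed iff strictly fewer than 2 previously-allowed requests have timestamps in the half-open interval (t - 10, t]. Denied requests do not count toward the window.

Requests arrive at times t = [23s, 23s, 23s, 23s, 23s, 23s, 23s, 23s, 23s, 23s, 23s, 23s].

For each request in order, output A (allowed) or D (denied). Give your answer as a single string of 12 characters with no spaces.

Tracking allowed requests in the window:
  req#1 t=23s: ALLOW
  req#2 t=23s: ALLOW
  req#3 t=23s: DENY
  req#4 t=23s: DENY
  req#5 t=23s: DENY
  req#6 t=23s: DENY
  req#7 t=23s: DENY
  req#8 t=23s: DENY
  req#9 t=23s: DENY
  req#10 t=23s: DENY
  req#11 t=23s: DENY
  req#12 t=23s: DENY

Answer: AADDDDDDDDDD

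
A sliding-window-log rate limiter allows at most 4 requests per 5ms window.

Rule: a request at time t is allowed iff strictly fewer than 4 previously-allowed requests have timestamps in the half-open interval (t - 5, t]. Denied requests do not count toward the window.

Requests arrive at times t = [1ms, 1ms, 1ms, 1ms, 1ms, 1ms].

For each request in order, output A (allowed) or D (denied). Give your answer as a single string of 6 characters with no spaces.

Tracking allowed requests in the window:
  req#1 t=1ms: ALLOW
  req#2 t=1ms: ALLOW
  req#3 t=1ms: ALLOW
  req#4 t=1ms: ALLOW
  req#5 t=1ms: DENY
  req#6 t=1ms: DENY

Answer: AAAADD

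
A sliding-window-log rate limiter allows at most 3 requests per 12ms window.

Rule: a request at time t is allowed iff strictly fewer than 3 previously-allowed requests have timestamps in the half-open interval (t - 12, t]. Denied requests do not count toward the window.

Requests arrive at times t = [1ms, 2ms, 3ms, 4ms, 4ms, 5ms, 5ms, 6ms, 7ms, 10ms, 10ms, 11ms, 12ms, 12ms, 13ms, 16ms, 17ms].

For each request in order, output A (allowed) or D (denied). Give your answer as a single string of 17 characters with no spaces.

Answer: AAADDDDDDDDDDDAAA

Derivation:
Tracking allowed requests in the window:
  req#1 t=1ms: ALLOW
  req#2 t=2ms: ALLOW
  req#3 t=3ms: ALLOW
  req#4 t=4ms: DENY
  req#5 t=4ms: DENY
  req#6 t=5ms: DENY
  req#7 t=5ms: DENY
  req#8 t=6ms: DENY
  req#9 t=7ms: DENY
  req#10 t=10ms: DENY
  req#11 t=10ms: DENY
  req#12 t=11ms: DENY
  req#13 t=12ms: DENY
  req#14 t=12ms: DENY
  req#15 t=13ms: ALLOW
  req#16 t=16ms: ALLOW
  req#17 t=17ms: ALLOW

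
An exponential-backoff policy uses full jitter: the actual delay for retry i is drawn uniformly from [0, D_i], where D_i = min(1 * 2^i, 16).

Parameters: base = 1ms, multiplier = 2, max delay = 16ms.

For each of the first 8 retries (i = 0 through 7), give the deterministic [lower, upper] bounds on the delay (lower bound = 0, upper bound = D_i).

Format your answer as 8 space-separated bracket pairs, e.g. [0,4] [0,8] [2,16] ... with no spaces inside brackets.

Computing bounds per retry:
  i=0: D_i=min(1*2^0,16)=1, bounds=[0,1]
  i=1: D_i=min(1*2^1,16)=2, bounds=[0,2]
  i=2: D_i=min(1*2^2,16)=4, bounds=[0,4]
  i=3: D_i=min(1*2^3,16)=8, bounds=[0,8]
  i=4: D_i=min(1*2^4,16)=16, bounds=[0,16]
  i=5: D_i=min(1*2^5,16)=16, bounds=[0,16]
  i=6: D_i=min(1*2^6,16)=16, bounds=[0,16]
  i=7: D_i=min(1*2^7,16)=16, bounds=[0,16]

Answer: [0,1] [0,2] [0,4] [0,8] [0,16] [0,16] [0,16] [0,16]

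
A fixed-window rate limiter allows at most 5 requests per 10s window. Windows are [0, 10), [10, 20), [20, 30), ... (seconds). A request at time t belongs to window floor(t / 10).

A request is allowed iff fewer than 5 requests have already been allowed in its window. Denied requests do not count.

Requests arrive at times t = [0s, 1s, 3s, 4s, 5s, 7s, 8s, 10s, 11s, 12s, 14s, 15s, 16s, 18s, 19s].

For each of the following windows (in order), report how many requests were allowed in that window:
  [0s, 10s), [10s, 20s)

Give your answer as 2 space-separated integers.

Answer: 5 5

Derivation:
Processing requests:
  req#1 t=0s (window 0): ALLOW
  req#2 t=1s (window 0): ALLOW
  req#3 t=3s (window 0): ALLOW
  req#4 t=4s (window 0): ALLOW
  req#5 t=5s (window 0): ALLOW
  req#6 t=7s (window 0): DENY
  req#7 t=8s (window 0): DENY
  req#8 t=10s (window 1): ALLOW
  req#9 t=11s (window 1): ALLOW
  req#10 t=12s (window 1): ALLOW
  req#11 t=14s (window 1): ALLOW
  req#12 t=15s (window 1): ALLOW
  req#13 t=16s (window 1): DENY
  req#14 t=18s (window 1): DENY
  req#15 t=19s (window 1): DENY

Allowed counts by window: 5 5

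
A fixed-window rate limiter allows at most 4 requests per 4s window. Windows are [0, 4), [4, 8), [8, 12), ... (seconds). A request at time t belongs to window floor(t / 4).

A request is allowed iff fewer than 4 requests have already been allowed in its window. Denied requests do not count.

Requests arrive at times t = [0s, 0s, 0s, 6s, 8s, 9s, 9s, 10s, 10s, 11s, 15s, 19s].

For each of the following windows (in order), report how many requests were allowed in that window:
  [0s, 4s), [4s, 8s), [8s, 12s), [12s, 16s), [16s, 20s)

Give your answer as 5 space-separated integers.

Answer: 3 1 4 1 1

Derivation:
Processing requests:
  req#1 t=0s (window 0): ALLOW
  req#2 t=0s (window 0): ALLOW
  req#3 t=0s (window 0): ALLOW
  req#4 t=6s (window 1): ALLOW
  req#5 t=8s (window 2): ALLOW
  req#6 t=9s (window 2): ALLOW
  req#7 t=9s (window 2): ALLOW
  req#8 t=10s (window 2): ALLOW
  req#9 t=10s (window 2): DENY
  req#10 t=11s (window 2): DENY
  req#11 t=15s (window 3): ALLOW
  req#12 t=19s (window 4): ALLOW

Allowed counts by window: 3 1 4 1 1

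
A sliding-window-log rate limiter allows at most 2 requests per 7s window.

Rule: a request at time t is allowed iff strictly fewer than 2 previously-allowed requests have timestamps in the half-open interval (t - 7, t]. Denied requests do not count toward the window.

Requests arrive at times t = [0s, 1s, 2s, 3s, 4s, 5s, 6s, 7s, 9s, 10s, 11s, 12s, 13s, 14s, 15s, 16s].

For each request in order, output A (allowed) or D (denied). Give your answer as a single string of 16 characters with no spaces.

Tracking allowed requests in the window:
  req#1 t=0s: ALLOW
  req#2 t=1s: ALLOW
  req#3 t=2s: DENY
  req#4 t=3s: DENY
  req#5 t=4s: DENY
  req#6 t=5s: DENY
  req#7 t=6s: DENY
  req#8 t=7s: ALLOW
  req#9 t=9s: ALLOW
  req#10 t=10s: DENY
  req#11 t=11s: DENY
  req#12 t=12s: DENY
  req#13 t=13s: DENY
  req#14 t=14s: ALLOW
  req#15 t=15s: DENY
  req#16 t=16s: ALLOW

Answer: AADDDDDAADDDDADA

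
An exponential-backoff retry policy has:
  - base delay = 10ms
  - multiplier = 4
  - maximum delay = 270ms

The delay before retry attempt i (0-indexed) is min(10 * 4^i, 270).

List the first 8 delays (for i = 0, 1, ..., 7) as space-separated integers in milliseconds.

Answer: 10 40 160 270 270 270 270 270

Derivation:
Computing each delay:
  i=0: min(10*4^0, 270) = 10
  i=1: min(10*4^1, 270) = 40
  i=2: min(10*4^2, 270) = 160
  i=3: min(10*4^3, 270) = 270
  i=4: min(10*4^4, 270) = 270
  i=5: min(10*4^5, 270) = 270
  i=6: min(10*4^6, 270) = 270
  i=7: min(10*4^7, 270) = 270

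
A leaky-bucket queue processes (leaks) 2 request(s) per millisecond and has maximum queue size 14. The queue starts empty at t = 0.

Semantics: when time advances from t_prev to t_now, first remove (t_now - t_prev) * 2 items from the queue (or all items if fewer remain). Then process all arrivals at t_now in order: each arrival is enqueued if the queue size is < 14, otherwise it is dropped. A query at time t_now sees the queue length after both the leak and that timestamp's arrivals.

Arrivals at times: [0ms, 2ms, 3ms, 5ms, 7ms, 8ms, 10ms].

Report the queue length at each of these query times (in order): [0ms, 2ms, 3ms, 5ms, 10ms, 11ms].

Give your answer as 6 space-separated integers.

Queue lengths at query times:
  query t=0ms: backlog = 1
  query t=2ms: backlog = 1
  query t=3ms: backlog = 1
  query t=5ms: backlog = 1
  query t=10ms: backlog = 1
  query t=11ms: backlog = 0

Answer: 1 1 1 1 1 0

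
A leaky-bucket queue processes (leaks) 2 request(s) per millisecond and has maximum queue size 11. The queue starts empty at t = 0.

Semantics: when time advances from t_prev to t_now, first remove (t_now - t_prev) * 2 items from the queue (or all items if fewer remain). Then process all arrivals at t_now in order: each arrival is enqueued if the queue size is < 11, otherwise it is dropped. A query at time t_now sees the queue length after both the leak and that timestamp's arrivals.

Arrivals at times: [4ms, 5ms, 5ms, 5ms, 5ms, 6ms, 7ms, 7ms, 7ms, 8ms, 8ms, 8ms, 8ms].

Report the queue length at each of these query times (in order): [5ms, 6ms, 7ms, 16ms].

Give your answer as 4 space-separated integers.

Queue lengths at query times:
  query t=5ms: backlog = 4
  query t=6ms: backlog = 3
  query t=7ms: backlog = 4
  query t=16ms: backlog = 0

Answer: 4 3 4 0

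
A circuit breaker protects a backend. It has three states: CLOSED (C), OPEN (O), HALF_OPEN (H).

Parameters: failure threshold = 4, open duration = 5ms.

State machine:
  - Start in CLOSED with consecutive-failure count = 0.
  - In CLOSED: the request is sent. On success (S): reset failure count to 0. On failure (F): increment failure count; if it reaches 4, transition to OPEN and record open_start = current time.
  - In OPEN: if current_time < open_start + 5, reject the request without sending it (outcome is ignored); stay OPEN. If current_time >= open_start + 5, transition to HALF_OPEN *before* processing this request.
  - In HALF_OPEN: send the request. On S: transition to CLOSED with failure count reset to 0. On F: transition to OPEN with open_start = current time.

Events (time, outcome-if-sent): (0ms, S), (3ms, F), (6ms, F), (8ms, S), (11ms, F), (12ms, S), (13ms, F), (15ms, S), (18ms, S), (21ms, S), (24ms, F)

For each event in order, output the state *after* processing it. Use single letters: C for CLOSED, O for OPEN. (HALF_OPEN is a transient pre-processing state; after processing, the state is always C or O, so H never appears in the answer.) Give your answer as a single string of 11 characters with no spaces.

State after each event:
  event#1 t=0ms outcome=S: state=CLOSED
  event#2 t=3ms outcome=F: state=CLOSED
  event#3 t=6ms outcome=F: state=CLOSED
  event#4 t=8ms outcome=S: state=CLOSED
  event#5 t=11ms outcome=F: state=CLOSED
  event#6 t=12ms outcome=S: state=CLOSED
  event#7 t=13ms outcome=F: state=CLOSED
  event#8 t=15ms outcome=S: state=CLOSED
  event#9 t=18ms outcome=S: state=CLOSED
  event#10 t=21ms outcome=S: state=CLOSED
  event#11 t=24ms outcome=F: state=CLOSED

Answer: CCCCCCCCCCC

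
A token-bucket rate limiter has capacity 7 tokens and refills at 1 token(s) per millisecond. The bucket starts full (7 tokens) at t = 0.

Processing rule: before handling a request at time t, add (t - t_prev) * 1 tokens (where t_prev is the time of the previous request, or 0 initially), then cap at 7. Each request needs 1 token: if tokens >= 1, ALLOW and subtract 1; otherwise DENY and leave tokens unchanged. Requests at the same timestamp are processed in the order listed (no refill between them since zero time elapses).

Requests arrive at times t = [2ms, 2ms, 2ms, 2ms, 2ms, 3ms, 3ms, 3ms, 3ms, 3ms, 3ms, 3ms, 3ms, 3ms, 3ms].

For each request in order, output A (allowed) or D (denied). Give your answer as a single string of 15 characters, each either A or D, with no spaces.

Simulating step by step:
  req#1 t=2ms: ALLOW
  req#2 t=2ms: ALLOW
  req#3 t=2ms: ALLOW
  req#4 t=2ms: ALLOW
  req#5 t=2ms: ALLOW
  req#6 t=3ms: ALLOW
  req#7 t=3ms: ALLOW
  req#8 t=3ms: ALLOW
  req#9 t=3ms: DENY
  req#10 t=3ms: DENY
  req#11 t=3ms: DENY
  req#12 t=3ms: DENY
  req#13 t=3ms: DENY
  req#14 t=3ms: DENY
  req#15 t=3ms: DENY

Answer: AAAAAAAADDDDDDD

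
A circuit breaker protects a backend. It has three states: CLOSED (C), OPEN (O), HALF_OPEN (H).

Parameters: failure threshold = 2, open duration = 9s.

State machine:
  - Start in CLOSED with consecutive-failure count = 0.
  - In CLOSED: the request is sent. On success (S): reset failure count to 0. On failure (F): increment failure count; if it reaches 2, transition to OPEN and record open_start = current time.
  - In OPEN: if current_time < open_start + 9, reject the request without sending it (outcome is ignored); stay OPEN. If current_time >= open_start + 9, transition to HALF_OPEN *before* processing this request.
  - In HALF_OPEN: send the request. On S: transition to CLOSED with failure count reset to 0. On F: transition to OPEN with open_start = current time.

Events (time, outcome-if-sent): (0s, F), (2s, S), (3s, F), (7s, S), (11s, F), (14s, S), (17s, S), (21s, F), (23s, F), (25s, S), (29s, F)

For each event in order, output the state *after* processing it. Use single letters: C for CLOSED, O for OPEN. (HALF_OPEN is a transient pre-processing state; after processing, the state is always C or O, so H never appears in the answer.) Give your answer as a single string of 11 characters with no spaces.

Answer: CCCCCCCCOOO

Derivation:
State after each event:
  event#1 t=0s outcome=F: state=CLOSED
  event#2 t=2s outcome=S: state=CLOSED
  event#3 t=3s outcome=F: state=CLOSED
  event#4 t=7s outcome=S: state=CLOSED
  event#5 t=11s outcome=F: state=CLOSED
  event#6 t=14s outcome=S: state=CLOSED
  event#7 t=17s outcome=S: state=CLOSED
  event#8 t=21s outcome=F: state=CLOSED
  event#9 t=23s outcome=F: state=OPEN
  event#10 t=25s outcome=S: state=OPEN
  event#11 t=29s outcome=F: state=OPEN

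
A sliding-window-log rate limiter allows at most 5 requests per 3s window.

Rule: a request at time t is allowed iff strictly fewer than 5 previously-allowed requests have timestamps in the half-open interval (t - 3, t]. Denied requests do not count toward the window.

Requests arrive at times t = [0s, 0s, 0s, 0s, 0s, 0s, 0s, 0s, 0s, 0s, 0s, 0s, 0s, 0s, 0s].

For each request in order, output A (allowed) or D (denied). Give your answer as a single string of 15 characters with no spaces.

Answer: AAAAADDDDDDDDDD

Derivation:
Tracking allowed requests in the window:
  req#1 t=0s: ALLOW
  req#2 t=0s: ALLOW
  req#3 t=0s: ALLOW
  req#4 t=0s: ALLOW
  req#5 t=0s: ALLOW
  req#6 t=0s: DENY
  req#7 t=0s: DENY
  req#8 t=0s: DENY
  req#9 t=0s: DENY
  req#10 t=0s: DENY
  req#11 t=0s: DENY
  req#12 t=0s: DENY
  req#13 t=0s: DENY
  req#14 t=0s: DENY
  req#15 t=0s: DENY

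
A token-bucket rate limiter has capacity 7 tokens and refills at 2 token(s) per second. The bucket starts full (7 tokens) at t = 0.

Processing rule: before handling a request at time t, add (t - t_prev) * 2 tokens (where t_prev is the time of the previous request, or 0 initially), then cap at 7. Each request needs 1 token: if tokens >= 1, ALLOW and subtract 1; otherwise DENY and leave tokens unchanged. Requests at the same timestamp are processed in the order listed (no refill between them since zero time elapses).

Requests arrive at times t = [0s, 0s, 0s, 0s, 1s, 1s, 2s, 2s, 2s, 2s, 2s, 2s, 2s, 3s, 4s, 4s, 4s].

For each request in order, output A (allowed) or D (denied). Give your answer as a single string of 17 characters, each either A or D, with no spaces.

Simulating step by step:
  req#1 t=0s: ALLOW
  req#2 t=0s: ALLOW
  req#3 t=0s: ALLOW
  req#4 t=0s: ALLOW
  req#5 t=1s: ALLOW
  req#6 t=1s: ALLOW
  req#7 t=2s: ALLOW
  req#8 t=2s: ALLOW
  req#9 t=2s: ALLOW
  req#10 t=2s: ALLOW
  req#11 t=2s: ALLOW
  req#12 t=2s: DENY
  req#13 t=2s: DENY
  req#14 t=3s: ALLOW
  req#15 t=4s: ALLOW
  req#16 t=4s: ALLOW
  req#17 t=4s: ALLOW

Answer: AAAAAAAAAAADDAAAA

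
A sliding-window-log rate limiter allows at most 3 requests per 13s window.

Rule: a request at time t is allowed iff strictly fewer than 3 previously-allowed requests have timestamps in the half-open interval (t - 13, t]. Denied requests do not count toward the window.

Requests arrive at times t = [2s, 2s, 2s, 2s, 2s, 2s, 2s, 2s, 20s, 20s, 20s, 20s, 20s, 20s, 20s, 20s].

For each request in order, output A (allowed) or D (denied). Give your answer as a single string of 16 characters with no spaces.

Answer: AAADDDDDAAADDDDD

Derivation:
Tracking allowed requests in the window:
  req#1 t=2s: ALLOW
  req#2 t=2s: ALLOW
  req#3 t=2s: ALLOW
  req#4 t=2s: DENY
  req#5 t=2s: DENY
  req#6 t=2s: DENY
  req#7 t=2s: DENY
  req#8 t=2s: DENY
  req#9 t=20s: ALLOW
  req#10 t=20s: ALLOW
  req#11 t=20s: ALLOW
  req#12 t=20s: DENY
  req#13 t=20s: DENY
  req#14 t=20s: DENY
  req#15 t=20s: DENY
  req#16 t=20s: DENY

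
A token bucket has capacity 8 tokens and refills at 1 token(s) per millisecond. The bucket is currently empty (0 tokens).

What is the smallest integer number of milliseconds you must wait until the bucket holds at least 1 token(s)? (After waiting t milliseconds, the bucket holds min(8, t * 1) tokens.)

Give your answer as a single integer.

Answer: 1

Derivation:
Need t * 1 >= 1, so t >= 1/1.
Smallest integer t = ceil(1/1) = 1.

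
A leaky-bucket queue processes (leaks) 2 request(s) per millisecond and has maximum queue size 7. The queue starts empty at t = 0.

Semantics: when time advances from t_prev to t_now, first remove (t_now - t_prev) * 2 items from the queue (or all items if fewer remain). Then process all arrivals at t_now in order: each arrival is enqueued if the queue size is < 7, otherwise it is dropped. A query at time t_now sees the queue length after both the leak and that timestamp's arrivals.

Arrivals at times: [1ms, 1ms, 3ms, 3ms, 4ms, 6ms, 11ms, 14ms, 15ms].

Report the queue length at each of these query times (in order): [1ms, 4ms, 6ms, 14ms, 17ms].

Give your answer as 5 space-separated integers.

Answer: 2 1 1 1 0

Derivation:
Queue lengths at query times:
  query t=1ms: backlog = 2
  query t=4ms: backlog = 1
  query t=6ms: backlog = 1
  query t=14ms: backlog = 1
  query t=17ms: backlog = 0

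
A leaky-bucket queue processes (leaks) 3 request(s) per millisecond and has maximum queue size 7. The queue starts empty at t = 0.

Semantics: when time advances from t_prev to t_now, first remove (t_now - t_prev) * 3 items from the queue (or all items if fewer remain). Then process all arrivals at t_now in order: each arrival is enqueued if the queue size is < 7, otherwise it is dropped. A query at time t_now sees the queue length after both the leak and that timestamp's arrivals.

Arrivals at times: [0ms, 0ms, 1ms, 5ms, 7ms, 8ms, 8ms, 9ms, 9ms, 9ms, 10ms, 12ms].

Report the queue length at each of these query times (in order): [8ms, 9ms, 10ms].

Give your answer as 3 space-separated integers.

Answer: 2 3 1

Derivation:
Queue lengths at query times:
  query t=8ms: backlog = 2
  query t=9ms: backlog = 3
  query t=10ms: backlog = 1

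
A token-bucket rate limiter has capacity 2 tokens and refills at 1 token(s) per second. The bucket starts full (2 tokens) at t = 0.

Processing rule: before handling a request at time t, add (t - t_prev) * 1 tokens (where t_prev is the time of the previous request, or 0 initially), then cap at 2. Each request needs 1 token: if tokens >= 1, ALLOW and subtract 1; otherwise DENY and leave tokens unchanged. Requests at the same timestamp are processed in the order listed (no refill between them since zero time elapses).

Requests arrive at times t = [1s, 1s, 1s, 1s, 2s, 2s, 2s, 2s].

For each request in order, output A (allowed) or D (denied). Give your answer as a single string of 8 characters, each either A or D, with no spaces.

Simulating step by step:
  req#1 t=1s: ALLOW
  req#2 t=1s: ALLOW
  req#3 t=1s: DENY
  req#4 t=1s: DENY
  req#5 t=2s: ALLOW
  req#6 t=2s: DENY
  req#7 t=2s: DENY
  req#8 t=2s: DENY

Answer: AADDADDD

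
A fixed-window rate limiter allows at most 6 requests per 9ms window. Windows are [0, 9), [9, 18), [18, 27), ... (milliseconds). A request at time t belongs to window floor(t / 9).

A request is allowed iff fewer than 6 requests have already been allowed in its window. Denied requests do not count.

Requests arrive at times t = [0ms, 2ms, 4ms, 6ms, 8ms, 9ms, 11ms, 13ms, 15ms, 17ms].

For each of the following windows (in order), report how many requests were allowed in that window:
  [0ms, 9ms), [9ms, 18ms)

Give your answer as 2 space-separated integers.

Processing requests:
  req#1 t=0ms (window 0): ALLOW
  req#2 t=2ms (window 0): ALLOW
  req#3 t=4ms (window 0): ALLOW
  req#4 t=6ms (window 0): ALLOW
  req#5 t=8ms (window 0): ALLOW
  req#6 t=9ms (window 1): ALLOW
  req#7 t=11ms (window 1): ALLOW
  req#8 t=13ms (window 1): ALLOW
  req#9 t=15ms (window 1): ALLOW
  req#10 t=17ms (window 1): ALLOW

Allowed counts by window: 5 5

Answer: 5 5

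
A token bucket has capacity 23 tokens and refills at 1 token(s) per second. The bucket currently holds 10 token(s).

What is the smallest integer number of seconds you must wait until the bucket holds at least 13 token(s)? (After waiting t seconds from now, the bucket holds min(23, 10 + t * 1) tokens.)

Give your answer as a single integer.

Answer: 3

Derivation:
Need 10 + t * 1 >= 13, so t >= 3/1.
Smallest integer t = ceil(3/1) = 3.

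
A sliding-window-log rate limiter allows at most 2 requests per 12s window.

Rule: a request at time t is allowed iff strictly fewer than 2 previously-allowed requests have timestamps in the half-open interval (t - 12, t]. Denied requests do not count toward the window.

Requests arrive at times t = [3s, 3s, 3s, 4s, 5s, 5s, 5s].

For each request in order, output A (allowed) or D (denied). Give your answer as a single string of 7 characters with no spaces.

Tracking allowed requests in the window:
  req#1 t=3s: ALLOW
  req#2 t=3s: ALLOW
  req#3 t=3s: DENY
  req#4 t=4s: DENY
  req#5 t=5s: DENY
  req#6 t=5s: DENY
  req#7 t=5s: DENY

Answer: AADDDDD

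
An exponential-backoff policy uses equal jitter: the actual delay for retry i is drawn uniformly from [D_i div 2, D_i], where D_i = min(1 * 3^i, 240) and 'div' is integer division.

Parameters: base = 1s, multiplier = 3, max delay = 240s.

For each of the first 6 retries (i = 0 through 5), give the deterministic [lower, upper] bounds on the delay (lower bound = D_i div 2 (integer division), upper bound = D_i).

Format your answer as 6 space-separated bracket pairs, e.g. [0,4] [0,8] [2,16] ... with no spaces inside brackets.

Computing bounds per retry:
  i=0: D_i=min(1*3^0,240)=1, bounds=[0,1]
  i=1: D_i=min(1*3^1,240)=3, bounds=[1,3]
  i=2: D_i=min(1*3^2,240)=9, bounds=[4,9]
  i=3: D_i=min(1*3^3,240)=27, bounds=[13,27]
  i=4: D_i=min(1*3^4,240)=81, bounds=[40,81]
  i=5: D_i=min(1*3^5,240)=240, bounds=[120,240]

Answer: [0,1] [1,3] [4,9] [13,27] [40,81] [120,240]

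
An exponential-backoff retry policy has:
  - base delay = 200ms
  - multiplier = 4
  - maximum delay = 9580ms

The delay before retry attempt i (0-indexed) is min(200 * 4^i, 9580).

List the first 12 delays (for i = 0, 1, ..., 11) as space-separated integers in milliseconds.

Answer: 200 800 3200 9580 9580 9580 9580 9580 9580 9580 9580 9580

Derivation:
Computing each delay:
  i=0: min(200*4^0, 9580) = 200
  i=1: min(200*4^1, 9580) = 800
  i=2: min(200*4^2, 9580) = 3200
  i=3: min(200*4^3, 9580) = 9580
  i=4: min(200*4^4, 9580) = 9580
  i=5: min(200*4^5, 9580) = 9580
  i=6: min(200*4^6, 9580) = 9580
  i=7: min(200*4^7, 9580) = 9580
  i=8: min(200*4^8, 9580) = 9580
  i=9: min(200*4^9, 9580) = 9580
  i=10: min(200*4^10, 9580) = 9580
  i=11: min(200*4^11, 9580) = 9580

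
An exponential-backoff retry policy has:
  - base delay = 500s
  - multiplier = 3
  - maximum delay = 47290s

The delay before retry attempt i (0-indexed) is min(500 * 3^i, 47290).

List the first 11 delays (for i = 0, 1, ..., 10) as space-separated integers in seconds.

Computing each delay:
  i=0: min(500*3^0, 47290) = 500
  i=1: min(500*3^1, 47290) = 1500
  i=2: min(500*3^2, 47290) = 4500
  i=3: min(500*3^3, 47290) = 13500
  i=4: min(500*3^4, 47290) = 40500
  i=5: min(500*3^5, 47290) = 47290
  i=6: min(500*3^6, 47290) = 47290
  i=7: min(500*3^7, 47290) = 47290
  i=8: min(500*3^8, 47290) = 47290
  i=9: min(500*3^9, 47290) = 47290
  i=10: min(500*3^10, 47290) = 47290

Answer: 500 1500 4500 13500 40500 47290 47290 47290 47290 47290 47290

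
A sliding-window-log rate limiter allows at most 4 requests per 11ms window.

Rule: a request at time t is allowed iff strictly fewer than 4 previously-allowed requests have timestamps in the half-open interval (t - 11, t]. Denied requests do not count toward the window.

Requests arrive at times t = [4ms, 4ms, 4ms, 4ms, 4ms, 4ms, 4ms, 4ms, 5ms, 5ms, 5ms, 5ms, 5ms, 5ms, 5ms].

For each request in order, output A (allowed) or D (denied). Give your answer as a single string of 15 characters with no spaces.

Tracking allowed requests in the window:
  req#1 t=4ms: ALLOW
  req#2 t=4ms: ALLOW
  req#3 t=4ms: ALLOW
  req#4 t=4ms: ALLOW
  req#5 t=4ms: DENY
  req#6 t=4ms: DENY
  req#7 t=4ms: DENY
  req#8 t=4ms: DENY
  req#9 t=5ms: DENY
  req#10 t=5ms: DENY
  req#11 t=5ms: DENY
  req#12 t=5ms: DENY
  req#13 t=5ms: DENY
  req#14 t=5ms: DENY
  req#15 t=5ms: DENY

Answer: AAAADDDDDDDDDDD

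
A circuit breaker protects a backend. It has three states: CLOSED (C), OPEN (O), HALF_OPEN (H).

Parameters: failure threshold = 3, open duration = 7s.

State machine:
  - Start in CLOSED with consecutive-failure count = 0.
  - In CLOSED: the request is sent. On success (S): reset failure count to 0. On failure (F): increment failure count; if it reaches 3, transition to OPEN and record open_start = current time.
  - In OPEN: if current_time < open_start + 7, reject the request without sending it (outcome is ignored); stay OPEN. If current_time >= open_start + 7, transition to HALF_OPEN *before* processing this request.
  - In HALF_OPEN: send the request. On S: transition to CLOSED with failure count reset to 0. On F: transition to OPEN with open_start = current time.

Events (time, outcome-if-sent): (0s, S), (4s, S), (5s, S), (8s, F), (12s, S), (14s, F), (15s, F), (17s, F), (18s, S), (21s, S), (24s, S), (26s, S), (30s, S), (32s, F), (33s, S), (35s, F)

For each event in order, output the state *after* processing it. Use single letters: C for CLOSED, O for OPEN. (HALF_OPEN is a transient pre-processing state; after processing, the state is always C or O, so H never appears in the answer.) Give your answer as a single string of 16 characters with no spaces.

State after each event:
  event#1 t=0s outcome=S: state=CLOSED
  event#2 t=4s outcome=S: state=CLOSED
  event#3 t=5s outcome=S: state=CLOSED
  event#4 t=8s outcome=F: state=CLOSED
  event#5 t=12s outcome=S: state=CLOSED
  event#6 t=14s outcome=F: state=CLOSED
  event#7 t=15s outcome=F: state=CLOSED
  event#8 t=17s outcome=F: state=OPEN
  event#9 t=18s outcome=S: state=OPEN
  event#10 t=21s outcome=S: state=OPEN
  event#11 t=24s outcome=S: state=CLOSED
  event#12 t=26s outcome=S: state=CLOSED
  event#13 t=30s outcome=S: state=CLOSED
  event#14 t=32s outcome=F: state=CLOSED
  event#15 t=33s outcome=S: state=CLOSED
  event#16 t=35s outcome=F: state=CLOSED

Answer: CCCCCCCOOOCCCCCC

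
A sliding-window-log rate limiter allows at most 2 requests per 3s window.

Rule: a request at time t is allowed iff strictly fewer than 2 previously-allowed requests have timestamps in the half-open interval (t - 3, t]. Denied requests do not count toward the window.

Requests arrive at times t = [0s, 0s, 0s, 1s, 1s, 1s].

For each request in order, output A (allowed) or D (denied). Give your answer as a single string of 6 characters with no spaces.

Tracking allowed requests in the window:
  req#1 t=0s: ALLOW
  req#2 t=0s: ALLOW
  req#3 t=0s: DENY
  req#4 t=1s: DENY
  req#5 t=1s: DENY
  req#6 t=1s: DENY

Answer: AADDDD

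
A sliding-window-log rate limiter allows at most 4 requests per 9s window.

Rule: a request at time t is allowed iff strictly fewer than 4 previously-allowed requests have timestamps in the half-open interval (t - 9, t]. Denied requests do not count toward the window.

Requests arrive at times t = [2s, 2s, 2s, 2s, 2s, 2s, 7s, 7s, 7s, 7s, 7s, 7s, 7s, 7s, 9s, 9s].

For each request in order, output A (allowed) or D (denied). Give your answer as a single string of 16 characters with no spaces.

Tracking allowed requests in the window:
  req#1 t=2s: ALLOW
  req#2 t=2s: ALLOW
  req#3 t=2s: ALLOW
  req#4 t=2s: ALLOW
  req#5 t=2s: DENY
  req#6 t=2s: DENY
  req#7 t=7s: DENY
  req#8 t=7s: DENY
  req#9 t=7s: DENY
  req#10 t=7s: DENY
  req#11 t=7s: DENY
  req#12 t=7s: DENY
  req#13 t=7s: DENY
  req#14 t=7s: DENY
  req#15 t=9s: DENY
  req#16 t=9s: DENY

Answer: AAAADDDDDDDDDDDD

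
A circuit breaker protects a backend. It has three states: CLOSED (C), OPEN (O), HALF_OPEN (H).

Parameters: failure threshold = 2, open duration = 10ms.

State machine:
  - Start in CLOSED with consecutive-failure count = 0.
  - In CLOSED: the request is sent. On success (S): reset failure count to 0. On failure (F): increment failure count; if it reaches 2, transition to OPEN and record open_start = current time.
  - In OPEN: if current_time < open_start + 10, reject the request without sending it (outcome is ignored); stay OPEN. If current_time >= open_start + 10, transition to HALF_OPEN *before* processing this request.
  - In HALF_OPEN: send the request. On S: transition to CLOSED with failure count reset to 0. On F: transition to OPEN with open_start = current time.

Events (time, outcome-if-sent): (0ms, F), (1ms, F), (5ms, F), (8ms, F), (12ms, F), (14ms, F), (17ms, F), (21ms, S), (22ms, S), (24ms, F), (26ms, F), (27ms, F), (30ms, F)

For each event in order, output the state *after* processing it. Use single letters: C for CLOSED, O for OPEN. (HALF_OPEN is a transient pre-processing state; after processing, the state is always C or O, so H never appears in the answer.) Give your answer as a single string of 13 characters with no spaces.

Answer: COOOOOOOCCOOO

Derivation:
State after each event:
  event#1 t=0ms outcome=F: state=CLOSED
  event#2 t=1ms outcome=F: state=OPEN
  event#3 t=5ms outcome=F: state=OPEN
  event#4 t=8ms outcome=F: state=OPEN
  event#5 t=12ms outcome=F: state=OPEN
  event#6 t=14ms outcome=F: state=OPEN
  event#7 t=17ms outcome=F: state=OPEN
  event#8 t=21ms outcome=S: state=OPEN
  event#9 t=22ms outcome=S: state=CLOSED
  event#10 t=24ms outcome=F: state=CLOSED
  event#11 t=26ms outcome=F: state=OPEN
  event#12 t=27ms outcome=F: state=OPEN
  event#13 t=30ms outcome=F: state=OPEN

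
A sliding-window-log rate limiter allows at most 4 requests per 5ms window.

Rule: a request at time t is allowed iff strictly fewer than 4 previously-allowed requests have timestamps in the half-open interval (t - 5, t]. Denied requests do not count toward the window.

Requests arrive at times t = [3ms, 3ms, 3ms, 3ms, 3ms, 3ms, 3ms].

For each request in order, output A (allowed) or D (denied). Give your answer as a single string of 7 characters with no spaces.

Answer: AAAADDD

Derivation:
Tracking allowed requests in the window:
  req#1 t=3ms: ALLOW
  req#2 t=3ms: ALLOW
  req#3 t=3ms: ALLOW
  req#4 t=3ms: ALLOW
  req#5 t=3ms: DENY
  req#6 t=3ms: DENY
  req#7 t=3ms: DENY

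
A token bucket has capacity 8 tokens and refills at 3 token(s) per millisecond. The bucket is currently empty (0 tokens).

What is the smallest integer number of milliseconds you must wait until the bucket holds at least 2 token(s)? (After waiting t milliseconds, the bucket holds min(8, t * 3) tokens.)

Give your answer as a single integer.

Answer: 1

Derivation:
Need t * 3 >= 2, so t >= 2/3.
Smallest integer t = ceil(2/3) = 1.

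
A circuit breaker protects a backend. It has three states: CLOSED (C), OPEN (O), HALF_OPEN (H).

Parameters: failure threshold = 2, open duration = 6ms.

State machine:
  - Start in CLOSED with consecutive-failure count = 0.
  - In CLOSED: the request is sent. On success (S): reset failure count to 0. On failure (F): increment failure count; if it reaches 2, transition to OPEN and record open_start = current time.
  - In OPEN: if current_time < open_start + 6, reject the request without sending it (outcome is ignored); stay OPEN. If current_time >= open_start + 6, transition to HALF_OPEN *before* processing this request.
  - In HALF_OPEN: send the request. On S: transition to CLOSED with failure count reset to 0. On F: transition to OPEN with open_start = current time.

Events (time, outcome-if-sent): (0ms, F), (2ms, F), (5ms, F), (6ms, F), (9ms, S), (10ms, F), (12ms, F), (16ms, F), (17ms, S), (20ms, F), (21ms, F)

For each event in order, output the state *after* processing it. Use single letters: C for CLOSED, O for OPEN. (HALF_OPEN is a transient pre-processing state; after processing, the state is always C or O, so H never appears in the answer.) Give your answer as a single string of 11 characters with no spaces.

Answer: COOOCCOOOOO

Derivation:
State after each event:
  event#1 t=0ms outcome=F: state=CLOSED
  event#2 t=2ms outcome=F: state=OPEN
  event#3 t=5ms outcome=F: state=OPEN
  event#4 t=6ms outcome=F: state=OPEN
  event#5 t=9ms outcome=S: state=CLOSED
  event#6 t=10ms outcome=F: state=CLOSED
  event#7 t=12ms outcome=F: state=OPEN
  event#8 t=16ms outcome=F: state=OPEN
  event#9 t=17ms outcome=S: state=OPEN
  event#10 t=20ms outcome=F: state=OPEN
  event#11 t=21ms outcome=F: state=OPEN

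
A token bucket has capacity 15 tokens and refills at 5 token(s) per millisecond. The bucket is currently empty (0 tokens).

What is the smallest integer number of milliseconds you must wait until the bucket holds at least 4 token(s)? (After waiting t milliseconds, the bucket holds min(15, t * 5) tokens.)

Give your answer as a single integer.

Need t * 5 >= 4, so t >= 4/5.
Smallest integer t = ceil(4/5) = 1.

Answer: 1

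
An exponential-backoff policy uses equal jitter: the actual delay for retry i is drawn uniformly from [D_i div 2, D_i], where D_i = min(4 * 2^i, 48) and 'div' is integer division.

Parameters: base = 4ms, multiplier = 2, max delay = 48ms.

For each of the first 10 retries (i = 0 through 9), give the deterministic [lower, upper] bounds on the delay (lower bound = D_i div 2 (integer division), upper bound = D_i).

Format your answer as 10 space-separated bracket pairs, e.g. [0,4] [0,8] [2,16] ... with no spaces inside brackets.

Answer: [2,4] [4,8] [8,16] [16,32] [24,48] [24,48] [24,48] [24,48] [24,48] [24,48]

Derivation:
Computing bounds per retry:
  i=0: D_i=min(4*2^0,48)=4, bounds=[2,4]
  i=1: D_i=min(4*2^1,48)=8, bounds=[4,8]
  i=2: D_i=min(4*2^2,48)=16, bounds=[8,16]
  i=3: D_i=min(4*2^3,48)=32, bounds=[16,32]
  i=4: D_i=min(4*2^4,48)=48, bounds=[24,48]
  i=5: D_i=min(4*2^5,48)=48, bounds=[24,48]
  i=6: D_i=min(4*2^6,48)=48, bounds=[24,48]
  i=7: D_i=min(4*2^7,48)=48, bounds=[24,48]
  i=8: D_i=min(4*2^8,48)=48, bounds=[24,48]
  i=9: D_i=min(4*2^9,48)=48, bounds=[24,48]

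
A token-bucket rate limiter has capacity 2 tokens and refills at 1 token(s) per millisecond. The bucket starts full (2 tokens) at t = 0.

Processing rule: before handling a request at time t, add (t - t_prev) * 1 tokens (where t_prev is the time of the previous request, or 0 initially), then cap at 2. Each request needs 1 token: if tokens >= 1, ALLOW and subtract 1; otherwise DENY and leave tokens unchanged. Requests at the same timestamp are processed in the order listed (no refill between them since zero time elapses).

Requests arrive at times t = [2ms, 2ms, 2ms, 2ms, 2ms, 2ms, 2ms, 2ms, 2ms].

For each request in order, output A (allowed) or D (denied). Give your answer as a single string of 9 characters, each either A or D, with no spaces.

Simulating step by step:
  req#1 t=2ms: ALLOW
  req#2 t=2ms: ALLOW
  req#3 t=2ms: DENY
  req#4 t=2ms: DENY
  req#5 t=2ms: DENY
  req#6 t=2ms: DENY
  req#7 t=2ms: DENY
  req#8 t=2ms: DENY
  req#9 t=2ms: DENY

Answer: AADDDDDDD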